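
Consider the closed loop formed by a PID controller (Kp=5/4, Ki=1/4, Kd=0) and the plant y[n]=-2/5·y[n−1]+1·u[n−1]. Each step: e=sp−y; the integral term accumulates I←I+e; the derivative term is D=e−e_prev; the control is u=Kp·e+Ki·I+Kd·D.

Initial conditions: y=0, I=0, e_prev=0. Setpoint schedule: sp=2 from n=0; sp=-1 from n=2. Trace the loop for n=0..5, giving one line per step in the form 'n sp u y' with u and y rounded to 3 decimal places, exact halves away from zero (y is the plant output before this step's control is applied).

0 2 3.000 0.000
1 2 -1.000 3.000
2 -1 2.050 -2.200
3 -1 -5.345 2.930
4 -1 7.843 -6.517
5 -1 -16.228 10.450

(exact arithmetic carried between steps; '≈' marks a value shown rounded to 6 d.p. or computed from one; I and e_prev carry over from the previous line; the table rounds u and y to 3 d.p., halves away from zero)
n=0: y=0, sp=2, e=sp−y=2; I=2, D=e−e_prev=2; u=5/4·2+1/4·2+0·2=3; next y=-2/5·0+1·3=3
n=1: y=3, sp=2, e=sp−y=-1; I=1, D=e−e_prev=-3; u=5/4·(-1)+1/4·1+0·(-3)=-1; next y=-2/5·3+1·(-1)=-2.2
n=2: y=-2.2, sp=-1, e=sp−y=1.2; I=2.2, D=e−e_prev=2.2; u=5/4·1.2+1/4·2.2+0·2.2=2.05; next y=-2/5·(-2.2)+1·2.05=2.93
n=3: y=2.93, sp=-1, e=sp−y=-3.93; I=-1.73, D=e−e_prev=-5.13; u=5/4·(-3.93)+1/4·(-1.73)+0·(-5.13)=-5.345; next y=-2/5·2.93+1·(-5.345)=-6.517
n=4: y=-6.517, sp=-1, e=sp−y=5.517; I=3.787, D=e−e_prev=9.447; u=5/4·5.517+1/4·3.787+0·9.447=7.843; next y=-2/5·(-6.517)+1·7.843=10.4498
n=5: y=10.4498, sp=-1, e=sp−y=-11.4498; I=-7.6628, D=e−e_prev=-16.9668; u=5/4·(-11.4498)+1/4·(-7.6628)+0·(-16.9668)=-16.22795; next y=-2/5·10.4498+1·(-16.22795)=-20.40787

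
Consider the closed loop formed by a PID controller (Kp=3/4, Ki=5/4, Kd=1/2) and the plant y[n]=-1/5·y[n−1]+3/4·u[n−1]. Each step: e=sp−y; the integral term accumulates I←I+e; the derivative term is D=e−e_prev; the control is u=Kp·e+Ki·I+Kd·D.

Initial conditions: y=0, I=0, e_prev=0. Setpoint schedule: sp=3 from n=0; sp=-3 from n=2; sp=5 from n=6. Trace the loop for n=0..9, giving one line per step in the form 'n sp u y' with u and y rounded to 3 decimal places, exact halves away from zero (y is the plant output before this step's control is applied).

0 3 7.500 0.000
1 3 -4.313 5.625
2 -3 5.180 -4.359
3 -3 -17.903 4.757
4 -3 24.798 -14.379
5 -3 -60.179 21.474
6 5 124.412 -49.429
7 5 -228.562 103.195
8 5 463.144 -192.060
9 5 -882.734 385.770

(exact arithmetic carried between steps; '≈' marks a value shown rounded to 6 d.p. or computed from one; I and e_prev carry over from the previous line; the table rounds u and y to 3 d.p., halves away from zero)
n=0: y=0, sp=3, e=sp−y=3; I=3, D=e−e_prev=3; u=3/4·3+5/4·3+1/2·3=7.5; next y=-1/5·0+3/4·7.5=5.625
n=1: y=5.625, sp=3, e=sp−y=-2.625; I=0.375, D=e−e_prev=-5.625; u=3/4·(-2.625)+5/4·0.375+1/2·(-5.625)=-4.3125; next y=-1/5·5.625+3/4·(-4.3125)=-4.359375
n=2: y=-4.359375, sp=-3, e=sp−y=1.359375; I=1.734375, D=e−e_prev=3.984375; u=3/4·1.359375+5/4·1.734375+1/2·3.984375≈5.179688; next y=-1/5·(-4.359375)+3/4·5.179688≈4.756641
n=3: y≈4.756641, sp=-3, e=sp−y≈-7.756641; I≈-6.022266, D=e−e_prev≈-9.116016; u=3/4·(-7.756641)+5/4·(-6.022266)+1/2·(-9.116016)≈-17.903320; next y=-1/5·4.756641+3/4·(-17.903320)≈-14.378818
n=4: y≈-14.378818, sp=-3, e=sp−y≈11.378818; I≈5.356553, D=e−e_prev≈19.135459; u=3/4·11.378818+5/4·5.356553+1/2·19.135459≈24.797534; next y=-1/5·(-14.378818)+3/4·24.797534≈21.473914
n=5: y≈21.473914, sp=-3, e=sp−y≈-24.473914; I≈-19.117362, D=e−e_prev≈-35.852733; u=3/4·(-24.473914)+5/4·(-19.117362)+1/2·(-35.852733)≈-60.178504; next y=-1/5·21.473914+3/4·(-60.178504)≈-49.428661
n=6: y≈-49.428661, sp=5, e=sp−y≈54.428661; I≈35.311299, D=e−e_prev≈78.902575; u=3/4·54.428661+5/4·35.311299+1/2·78.902575≈124.411907; next y=-1/5·(-49.428661)+3/4·124.411907≈103.194663
n=7: y≈103.194663, sp=5, e=sp−y≈-98.194663; I≈-62.883363, D=e−e_prev≈-152.623324; u=3/4·(-98.194663)+5/4·(-62.883363)+1/2·(-152.623324)≈-228.561863; next y=-1/5·103.194663+3/4·(-228.561863)≈-192.060330
n=8: y≈-192.060330, sp=5, e=sp−y≈197.060330; I≈134.176966, D=e−e_prev≈295.254993; u=3/4·197.060330+5/4·134.176966+1/2·295.254993≈463.143952; next y=-1/5·(-192.060330)+3/4·463.143952≈385.770030
n=9: y≈385.770030, sp=5, e=sp−y≈-380.770030; I≈-246.593063, D=e−e_prev≈-577.830360; u=3/4·(-380.770030)+5/4·(-246.593063)+1/2·(-577.830360)≈-882.734031; next y=-1/5·385.770030+3/4·(-882.734031)≈-739.204530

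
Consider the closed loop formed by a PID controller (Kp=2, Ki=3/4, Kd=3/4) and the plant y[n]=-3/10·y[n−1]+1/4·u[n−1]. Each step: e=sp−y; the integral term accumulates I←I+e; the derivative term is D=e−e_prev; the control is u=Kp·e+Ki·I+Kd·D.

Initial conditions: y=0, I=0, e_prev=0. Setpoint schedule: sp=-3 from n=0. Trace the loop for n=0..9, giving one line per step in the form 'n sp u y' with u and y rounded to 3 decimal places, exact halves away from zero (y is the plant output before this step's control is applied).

0 -3 -10.500 0.000
1 -3 -1.313 -2.625
2 -3 -14.358 0.459
3 -3 0.014 -3.727
4 -3 -19.552 1.122
5 -3 3.205 -5.224
6 -3 -26.462 2.369
7 -3 9.138 -7.326
8 -3 -36.218 4.482
9 -3 19.112 -10.399

(exact arithmetic carried between steps; '≈' marks a value shown rounded to 6 d.p. or computed from one; I and e_prev carry over from the previous line; the table rounds u and y to 3 d.p., halves away from zero)
n=0: y=0, sp=-3, e=sp−y=-3; I=-3, D=e−e_prev=-3; u=2·(-3)+3/4·(-3)+3/4·(-3)=-10.5; next y=-3/10·0+1/4·(-10.5)=-2.625
n=1: y=-2.625, sp=-3, e=sp−y=-0.375; I=-3.375, D=e−e_prev=2.625; u=2·(-0.375)+3/4·(-3.375)+3/4·2.625=-1.3125; next y=-3/10·(-2.625)+1/4·(-1.3125)=0.459375
n=2: y=0.459375, sp=-3, e=sp−y=-3.459375; I=-6.834375, D=e−e_prev=-3.084375; u=2·(-3.459375)+3/4·(-6.834375)+3/4·(-3.084375)≈-14.357813; next y=-3/10·0.459375+1/4·(-14.357813)≈-3.727266
n=3: y≈-3.727266, sp=-3, e=sp−y≈0.727266; I≈-6.107109, D=e−e_prev≈4.186641; u=2·0.727266+3/4·(-6.107109)+3/4·4.186641≈0.014180; next y=-3/10·(-3.727266)+1/4·0.014180≈1.121725
n=4: y≈1.121725, sp=-3, e=sp−y≈-4.121725; I≈-10.228834, D=e−e_prev≈-4.848990; u=2·(-4.121725)+3/4·(-10.228834)+3/4·(-4.848990)≈-19.551817; next y=-3/10·1.121725+1/4·(-19.551817)≈-5.224472
n=5: y≈-5.224472, sp=-3, e=sp−y≈2.224472; I≈-8.004362, D=e−e_prev≈6.346196; u=2·2.224472+3/4·(-8.004362)+3/4·6.346196≈3.205319; next y=-3/10·(-5.224472)+1/4·3.205319≈2.368671
n=6: y≈2.368671, sp=-3, e=sp−y≈-5.368671; I≈-13.373034, D=e−e_prev≈-7.593143; u=2·(-5.368671)+3/4·(-13.373034)+3/4·(-7.593143)≈-26.461975; next y=-3/10·2.368671+1/4·(-26.461975)≈-7.326095
n=7: y≈-7.326095, sp=-3, e=sp−y≈4.326095; I≈-9.046938, D=e−e_prev≈9.694766; u=2·4.326095+3/4·(-9.046938)+3/4·9.694766≈9.138061; next y=-3/10·(-7.326095)+1/4·9.138061≈4.482344
n=8: y≈4.482344, sp=-3, e=sp−y≈-7.482344; I≈-16.529282, D=e−e_prev≈-11.808439; u=2·(-7.482344)+3/4·(-16.529282)+3/4·(-11.808439)≈-36.217979; next y=-3/10·4.482344+1/4·(-36.217979)≈-10.399198
n=9: y≈-10.399198, sp=-3, e=sp−y≈7.399198; I≈-9.130084, D=e−e_prev≈14.881542; u=2·7.399198+3/4·(-9.130084)+3/4·14.881542≈19.111988; next y=-3/10·(-10.399198)+1/4·19.111988≈7.897756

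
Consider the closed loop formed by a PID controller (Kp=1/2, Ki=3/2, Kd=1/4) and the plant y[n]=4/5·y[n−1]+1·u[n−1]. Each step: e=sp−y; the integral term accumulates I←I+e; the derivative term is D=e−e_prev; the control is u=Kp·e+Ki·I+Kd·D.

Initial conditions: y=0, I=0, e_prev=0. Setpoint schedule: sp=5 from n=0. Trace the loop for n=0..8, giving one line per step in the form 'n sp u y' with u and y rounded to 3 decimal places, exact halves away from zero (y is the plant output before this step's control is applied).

(exact arithmetic carried between steps; '≈' marks a value shown rounded to 6 d.p. or computed from one; I and e_prev carry over from the previous line; the table rounds u and y to 3 d.p., halves away from zero)
n=0: y=0, sp=5, e=sp−y=5; I=5, D=e−e_prev=5; u=1/2·5+3/2·5+1/4·5=11.25; next y=4/5·0+1·11.25=11.25
n=1: y=11.25, sp=5, e=sp−y=-6.25; I=-1.25, D=e−e_prev=-11.25; u=1/2·(-6.25)+3/2·(-1.25)+1/4·(-11.25)=-7.8125; next y=4/5·11.25+1·(-7.8125)=1.1875
n=2: y=1.1875, sp=5, e=sp−y=3.8125; I=2.5625, D=e−e_prev=10.0625; u=1/2·3.8125+3/2·2.5625+1/4·10.0625=8.265625; next y=4/5·1.1875+1·8.265625=9.215625
n=3: y=9.215625, sp=5, e=sp−y=-4.215625; I=-1.653125, D=e−e_prev=-8.028125; u=1/2·(-4.215625)+3/2·(-1.653125)+1/4·(-8.028125)≈-6.594531; next y=4/5·9.215625+1·(-6.594531)≈0.777969
n=4: y≈0.777969, sp=5, e=sp−y≈4.222031; I≈2.568906, D=e−e_prev≈8.437656; u=1/2·4.222031+3/2·2.568906+1/4·8.437656≈8.073789; next y=4/5·0.777969+1·8.073789≈8.696164
n=5: y≈8.696164, sp=5, e=sp−y≈-3.696164; I≈-1.127258, D=e−e_prev≈-7.918195; u=1/2·(-3.696164)+3/2·(-1.127258)+1/4·(-7.918195)≈-5.518518; next y=4/5·8.696164+1·(-5.518518)≈1.438414
n=6: y≈1.438414, sp=5, e=sp−y≈3.561586; I≈2.434329, D=e−e_prev≈7.257750; u=1/2·3.561586+3/2·2.434329+1/4·7.257750≈7.246724; next y=4/5·1.438414+1·7.246724≈8.397454
n=7: y≈8.397454, sp=5, e=sp−y≈-3.397454; I≈-0.963126, D=e−e_prev≈-6.959041; u=1/2·(-3.397454)+3/2·(-0.963126)+1/4·(-6.959041)≈-4.883176; next y=4/5·8.397454+1·(-4.883176)≈1.834787
n=8: y≈1.834787, sp=5, e=sp−y≈3.165213; I≈2.202087, D=e−e_prev≈6.562667; u=1/2·3.165213+3/2·2.202087+1/4·6.562667≈6.526403; next y=4/5·1.834787+1·6.526403≈7.994233

0 5 11.250 0.000
1 5 -7.813 11.250
2 5 8.266 1.188
3 5 -6.595 9.216
4 5 8.074 0.778
5 5 -5.519 8.696
6 5 7.247 1.438
7 5 -4.883 8.397
8 5 6.526 1.835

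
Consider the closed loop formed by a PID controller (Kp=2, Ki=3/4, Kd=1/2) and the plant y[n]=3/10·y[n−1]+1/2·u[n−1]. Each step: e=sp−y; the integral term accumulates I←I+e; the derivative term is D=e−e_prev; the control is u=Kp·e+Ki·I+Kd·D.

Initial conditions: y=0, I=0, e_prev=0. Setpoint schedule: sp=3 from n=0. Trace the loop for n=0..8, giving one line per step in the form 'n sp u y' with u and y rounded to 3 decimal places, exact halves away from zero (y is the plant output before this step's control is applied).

(exact arithmetic carried between steps; '≈' marks a value shown rounded to 6 d.p. or computed from one; I and e_prev carry over from the previous line; the table rounds u and y to 3 d.p., halves away from zero)
n=0: y=0, sp=3, e=sp−y=3; I=3, D=e−e_prev=3; u=2·3+3/4·3+1/2·3=9.75; next y=3/10·0+1/2·9.75=4.875
n=1: y=4.875, sp=3, e=sp−y=-1.875; I=1.125, D=e−e_prev=-4.875; u=2·(-1.875)+3/4·1.125+1/2·(-4.875)=-5.34375; next y=3/10·4.875+1/2·(-5.34375)=-1.209375
n=2: y=-1.209375, sp=3, e=sp−y=4.209375; I=5.334375, D=e−e_prev=6.084375; u=2·4.209375+3/4·5.334375+1/2·6.084375≈15.461719; next y=3/10·(-1.209375)+1/2·15.461719≈7.368047
n=3: y≈7.368047, sp=3, e=sp−y≈-4.368047; I≈0.966328, D=e−e_prev≈-8.577422; u=2·(-4.368047)+3/4·0.966328+1/2·(-8.577422)≈-12.300059; next y=3/10·7.368047+1/2·(-12.300059)≈-3.939615
n=4: y≈-3.939615, sp=3, e=sp−y≈6.939615; I≈7.905943, D=e−e_prev≈11.307662; u=2·6.939615+3/4·7.905943+1/2·11.307662≈25.462519; next y=3/10·(-3.939615)+1/2·25.462519≈11.549375
n=5: y≈11.549375, sp=3, e=sp−y≈-8.549375; I≈-0.643432, D=e−e_prev≈-15.488990; u=2·(-8.549375)+3/4·(-0.643432)+1/2·(-15.488990)≈-25.325819; next y=3/10·11.549375+1/2·(-25.325819)≈-9.198097
n=6: y≈-9.198097, sp=3, e=sp−y≈12.198097; I≈11.554665, D=e−e_prev≈20.747472; u=2·12.198097+3/4·11.554665+1/2·20.747472≈43.435929; next y=3/10·(-9.198097)+1/2·43.435929≈18.958535
n=7: y≈18.958535, sp=3, e=sp−y≈-15.958535; I≈-4.403870, D=e−e_prev≈-28.156632; u=2·(-15.958535)+3/4·(-4.403870)+1/2·(-28.156632)≈-49.298289; next y=3/10·18.958535+1/2·(-49.298289)≈-18.961584
n=8: y≈-18.961584, sp=3, e=sp−y≈21.961584; I≈17.557714, D=e−e_prev≈37.920119; u=2·21.961584+3/4·17.557714+1/2·37.920119≈76.051513; next y=3/10·(-18.961584)+1/2·76.051513≈32.337281

0 3 9.750 0.000
1 3 -5.344 4.875
2 3 15.462 -1.209
3 3 -12.300 7.368
4 3 25.463 -3.940
5 3 -25.326 11.549
6 3 43.436 -9.198
7 3 -49.298 18.959
8 3 76.052 -18.962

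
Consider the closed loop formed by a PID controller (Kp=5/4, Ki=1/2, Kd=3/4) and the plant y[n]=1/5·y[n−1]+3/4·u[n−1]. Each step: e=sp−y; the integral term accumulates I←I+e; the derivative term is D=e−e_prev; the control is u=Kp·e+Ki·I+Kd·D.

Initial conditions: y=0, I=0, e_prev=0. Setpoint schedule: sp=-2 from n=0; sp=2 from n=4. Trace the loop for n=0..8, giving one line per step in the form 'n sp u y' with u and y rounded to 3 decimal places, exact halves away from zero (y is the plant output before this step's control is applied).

0 -2 -5.000 0.000
1 -2 4.875 -3.750
2 -2 -13.703 2.906
3 -2 20.342 -9.696
4 2 -32.795 13.317
5 2 63.931 -21.933
6 2 -114.276 43.562
7 2 215.456 -76.995
8 2 -393.434 146.193

(exact arithmetic carried between steps; '≈' marks a value shown rounded to 6 d.p. or computed from one; I and e_prev carry over from the previous line; the table rounds u and y to 3 d.p., halves away from zero)
n=0: y=0, sp=-2, e=sp−y=-2; I=-2, D=e−e_prev=-2; u=5/4·(-2)+1/2·(-2)+3/4·(-2)=-5; next y=1/5·0+3/4·(-5)=-3.75
n=1: y=-3.75, sp=-2, e=sp−y=1.75; I=-0.25, D=e−e_prev=3.75; u=5/4·1.75+1/2·(-0.25)+3/4·3.75=4.875; next y=1/5·(-3.75)+3/4·4.875=2.90625
n=2: y=2.90625, sp=-2, e=sp−y=-4.90625; I=-5.15625, D=e−e_prev=-6.65625; u=5/4·(-4.90625)+1/2·(-5.15625)+3/4·(-6.65625)=-13.703125; next y=1/5·2.90625+3/4·(-13.703125)≈-9.696094
n=3: y≈-9.696094, sp=-2, e=sp−y≈7.696094; I≈2.539844, D=e−e_prev≈12.602344; u=5/4·7.696094+1/2·2.539844+3/4·12.602344≈20.341797; next y=1/5·(-9.696094)+3/4·20.341797≈13.317129
n=4: y≈13.317129, sp=2, e=sp−y≈-11.317129; I≈-8.777285, D=e−e_prev≈-19.013223; u=5/4·(-11.317129)+1/2·(-8.777285)+3/4·(-19.013223)≈-32.794971; next y=1/5·13.317129+3/4·(-32.794971)≈-21.932802
n=5: y≈-21.932802, sp=2, e=sp−y≈23.932802; I≈15.155517, D=e−e_prev≈35.249931; u=5/4·23.932802+1/2·15.155517+3/4·35.249931≈63.931210; next y=1/5·(-21.932802)+3/4·63.931210≈43.561847
n=6: y≈43.561847, sp=2, e=sp−y≈-41.561847; I≈-26.406330, D=e−e_prev≈-65.494649; u=5/4·(-41.561847)+1/2·(-26.406330)+3/4·(-65.494649)≈-114.276460; next y=1/5·43.561847+3/4·(-114.276460)≈-76.994976
n=7: y≈-76.994976, sp=2, e=sp−y≈78.994976; I≈52.588646, D=e−e_prev≈120.556823; u=5/4·78.994976+1/2·52.588646+3/4·120.556823≈215.455660; next y=1/5·(-76.994976)+3/4·215.455660≈146.192750
n=8: y≈146.192750, sp=2, e=sp−y≈-144.192750; I≈-91.604104, D=e−e_prev≈-223.187725; u=5/4·(-144.192750)+1/2·(-91.604104)+3/4·(-223.187725)≈-393.433783; next y=1/5·146.192750+3/4·(-393.433783)≈-265.836787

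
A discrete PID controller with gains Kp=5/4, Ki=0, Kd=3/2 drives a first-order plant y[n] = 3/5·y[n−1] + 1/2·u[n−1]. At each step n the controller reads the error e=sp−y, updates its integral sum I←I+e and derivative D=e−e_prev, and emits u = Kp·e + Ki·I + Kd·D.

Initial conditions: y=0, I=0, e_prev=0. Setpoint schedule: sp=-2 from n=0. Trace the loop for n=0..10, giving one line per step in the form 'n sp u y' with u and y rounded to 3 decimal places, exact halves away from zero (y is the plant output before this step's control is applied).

0 -2 -5.500 0.000
1 -2 5.063 -2.750
2 -2 -9.048 0.881
3 -2 9.809 -3.995
4 -2 -15.389 2.507
5 -2 18.283 -6.190
6 -2 -26.711 5.428
7 -2 33.413 -10.099
8 -2 -46.929 10.647
9 -2 60.430 -17.076
10 -2 -83.030 19.969

(exact arithmetic carried between steps; '≈' marks a value shown rounded to 6 d.p. or computed from one; I and e_prev carry over from the previous line; the table rounds u and y to 3 d.p., halves away from zero)
n=0: y=0, sp=-2, e=sp−y=-2; I=-2, D=e−e_prev=-2; u=5/4·(-2)+0·(-2)+3/2·(-2)=-5.5; next y=3/5·0+1/2·(-5.5)=-2.75
n=1: y=-2.75, sp=-2, e=sp−y=0.75; I=-1.25, D=e−e_prev=2.75; u=5/4·0.75+0·(-1.25)+3/2·2.75=5.0625; next y=3/5·(-2.75)+1/2·5.0625=0.88125
n=2: y=0.88125, sp=-2, e=sp−y=-2.88125; I=-4.13125, D=e−e_prev=-3.63125; u=5/4·(-2.88125)+0·(-4.13125)+3/2·(-3.63125)≈-9.048438; next y=3/5·0.88125+1/2·(-9.048438)≈-3.995469
n=3: y≈-3.995469, sp=-2, e=sp−y≈1.995469; I≈-2.135781, D=e−e_prev≈4.876719; u=5/4·1.995469+0·(-2.135781)+3/2·4.876719≈9.809414; next y=3/5·(-3.995469)+1/2·9.809414≈2.507426
n=4: y≈2.507426, sp=-2, e=sp−y≈-4.507426; I≈-6.643207, D=e−e_prev≈-6.502895; u=5/4·(-4.507426)+0·(-6.643207)+3/2·(-6.502895)≈-15.388624; next y=3/5·2.507426+1/2·(-15.388624)≈-6.189857
n=5: y≈-6.189857, sp=-2, e=sp−y≈4.189857; I≈-2.453350, D=e−e_prev≈8.697282; u=5/4·4.189857+0·(-2.453350)+3/2·8.697282≈18.283244; next y=3/5·(-6.189857)+1/2·18.283244≈5.427708
n=6: y≈5.427708, sp=-2, e=sp−y≈-7.427708; I≈-9.881059, D=e−e_prev≈-11.617565; u=5/4·(-7.427708)+0·(-9.881059)+3/2·(-11.617565)≈-26.710982; next y=3/5·5.427708+1/2·(-26.710982)≈-10.098866
n=7: y≈-10.098866, sp=-2, e=sp−y≈8.098866; I≈-1.782192, D=e−e_prev≈15.526574; u=5/4·8.098866+0·(-1.782192)+3/2·15.526574≈33.413444; next y=3/5·(-10.098866)+1/2·33.413444≈10.647402
n=8: y≈10.647402, sp=-2, e=sp−y≈-12.647402; I≈-14.429595, D=e−e_prev≈-20.746269; u=5/4·(-12.647402)+0·(-14.429595)+3/2·(-20.746269)≈-46.928656; next y=3/5·10.647402+1/2·(-46.928656)≈-17.075887
n=9: y≈-17.075887, sp=-2, e=sp−y≈15.075887; I≈0.646292, D=e−e_prev≈27.723289; u=5/4·15.075887+0·0.646292+3/2·27.723289≈60.429792; next y=3/5·(-17.075887)+1/2·60.429792≈19.969364
n=10: y≈19.969364, sp=-2, e=sp−y≈-21.969364; I≈-21.323072, D=e−e_prev≈-37.045250; u=5/4·(-21.969364)+0·(-21.323072)+3/2·(-37.045250)≈-83.029581; next y=3/5·19.969364+1/2·(-83.029581)≈-29.533172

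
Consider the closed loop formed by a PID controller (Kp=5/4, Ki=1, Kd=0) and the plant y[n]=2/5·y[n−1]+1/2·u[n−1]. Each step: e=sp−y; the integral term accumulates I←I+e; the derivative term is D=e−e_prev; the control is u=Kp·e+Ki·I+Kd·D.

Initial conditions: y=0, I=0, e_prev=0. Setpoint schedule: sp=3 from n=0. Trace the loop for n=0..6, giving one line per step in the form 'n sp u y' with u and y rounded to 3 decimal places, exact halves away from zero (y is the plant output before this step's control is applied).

(exact arithmetic carried between steps; '≈' marks a value shown rounded to 6 d.p. or computed from one; I and e_prev carry over from the previous line; the table rounds u and y to 3 d.p., halves away from zero)
n=0: y=0, sp=3, e=sp−y=3; I=3, D=e−e_prev=3; u=5/4·3+1·3+0·3=6.75; next y=2/5·0+1/2·6.75=3.375
n=1: y=3.375, sp=3, e=sp−y=-0.375; I=2.625, D=e−e_prev=-3.375; u=5/4·(-0.375)+1·2.625+0·(-3.375)=2.15625; next y=2/5·3.375+1/2·2.15625=2.428125
n=2: y=2.428125, sp=3, e=sp−y=0.571875; I=3.196875, D=e−e_prev=0.946875; u=5/4·0.571875+1·3.196875+0·0.946875≈3.911719; next y=2/5·2.428125+1/2·3.911719≈2.927109
n=3: y≈2.927109, sp=3, e=sp−y≈0.072891; I≈3.269766, D=e−e_prev≈-0.498984; u=5/4·0.072891+1·3.269766+0·(-0.498984)≈3.360879; next y=2/5·2.927109+1/2·3.360879≈2.851283
n=4: y≈2.851283, sp=3, e=sp−y≈0.148717; I≈3.418482, D=e−e_prev≈0.075826; u=5/4·0.148717+1·3.418482+0·0.075826≈3.604378; next y=2/5·2.851283+1/2·3.604378≈2.942702
n=5: y≈2.942702, sp=3, e=sp−y≈0.057298; I≈3.475780, D=e−e_prev≈-0.091419; u=5/4·0.057298+1·3.475780+0·(-0.091419)≈3.547402; next y=2/5·2.942702+1/2·3.547402≈2.950782
n=6: y≈2.950782, sp=3, e=sp−y≈0.049218; I≈3.524998, D=e−e_prev≈-0.008079; u=5/4·0.049218+1·3.524998+0·(-0.008079)≈3.586521; next y=2/5·2.950782+1/2·3.586521≈2.973573

0 3 6.750 0.000
1 3 2.156 3.375
2 3 3.912 2.428
3 3 3.361 2.927
4 3 3.604 2.851
5 3 3.547 2.943
6 3 3.587 2.951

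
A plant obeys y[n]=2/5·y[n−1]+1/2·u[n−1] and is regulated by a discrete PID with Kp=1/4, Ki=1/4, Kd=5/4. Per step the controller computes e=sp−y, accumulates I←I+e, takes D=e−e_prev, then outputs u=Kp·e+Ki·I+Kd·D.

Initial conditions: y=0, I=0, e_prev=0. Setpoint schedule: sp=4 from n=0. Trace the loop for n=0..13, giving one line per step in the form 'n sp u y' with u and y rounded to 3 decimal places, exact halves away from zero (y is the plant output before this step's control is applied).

(exact arithmetic carried between steps; '≈' marks a value shown rounded to 6 d.p. or computed from one; I and e_prev carry over from the previous line; the table rounds u and y to 3 d.p., halves away from zero)
n=0: y=0, sp=4, e=sp−y=4; I=4, D=e−e_prev=4; u=1/4·4+1/4·4+5/4·4=7; next y=2/5·0+1/2·7=3.5
n=1: y=3.5, sp=4, e=sp−y=0.5; I=4.5, D=e−e_prev=-3.5; u=1/4·0.5+1/4·4.5+5/4·(-3.5)=-3.125; next y=2/5·3.5+1/2·(-3.125)=-0.1625
n=2: y=-0.1625, sp=4, e=sp−y=4.1625; I=8.6625, D=e−e_prev=3.6625; u=1/4·4.1625+1/4·8.6625+5/4·3.6625=7.784375; next y=2/5·(-0.1625)+1/2·7.784375≈3.827188
n=3: y≈3.827188, sp=4, e=sp−y≈0.172813; I≈8.835313, D=e−e_prev≈-3.989688; u=1/4·0.172813+1/4·8.835313+5/4·(-3.989688)≈-2.735078; next y=2/5·3.827188+1/2·(-2.735078)≈0.163336
n=4: y≈0.163336, sp=4, e=sp−y≈3.836664; I≈12.671977, D=e−e_prev≈3.663852; u=1/4·3.836664+1/4·12.671977+5/4·3.663852≈8.706975; next y=2/5·0.163336+1/2·8.706975≈4.418822
n=5: y≈4.418822, sp=4, e=sp−y≈-0.418822; I≈12.253155, D=e−e_prev≈-4.255486; u=1/4·(-0.418822)+1/4·12.253155+5/4·(-4.255486)≈-2.360774; next y=2/5·4.418822+1/2·(-2.360774)≈0.587142
n=6: y≈0.587142, sp=4, e=sp−y≈3.412858; I≈15.666013, D=e−e_prev≈3.831680; u=1/4·3.412858+1/4·15.666013+5/4·3.831680≈9.559318; next y=2/5·0.587142+1/2·9.559318≈5.014516
n=7: y≈5.014516, sp=4, e=sp−y≈-1.014516; I≈14.651498, D=e−e_prev≈-4.427374; u=1/4·(-1.014516)+1/4·14.651498+5/4·(-4.427374)≈-2.124972; next y=2/5·5.014516+1/2·(-2.124972)≈0.943320
n=8: y≈0.943320, sp=4, e=sp−y≈3.056680; I≈17.708177, D=e−e_prev≈4.071195; u=1/4·3.056680+1/4·17.708177+5/4·4.071195≈10.280208; next y=2/5·0.943320+1/2·10.280208≈5.517432
n=9: y≈5.517432, sp=4, e=sp−y≈-1.517432; I≈16.190745, D=e−e_prev≈-4.574112; u=1/4·(-1.517432)+1/4·16.190745+5/4·(-4.574112)≈-2.049312; next y=2/5·5.517432+1/2·(-2.049312)≈1.182317
n=10: y≈1.182317, sp=4, e=sp−y≈2.817683; I≈19.008428, D=e−e_prev≈4.335115; u=1/4·2.817683+1/4·19.008428+5/4·4.335115≈10.875422; next y=2/5·1.182317+1/2·10.875422≈5.910638
n=11: y≈5.910638, sp=4, e=sp−y≈-1.910638; I≈17.097790, D=e−e_prev≈-4.728321; u=1/4·(-1.910638)+1/4·17.097790+5/4·(-4.728321)≈-2.113613; next y=2/5·5.910638+1/2·(-2.113613)≈1.307449
n=12: y≈1.307449, sp=4, e=sp−y≈2.692551; I≈19.790342, D=e−e_prev≈4.603189; u=1/4·2.692551+1/4·19.790342+5/4·4.603189≈11.374709; next y=2/5·1.307449+1/2·11.374709≈6.210334
n=13: y≈6.210334, sp=4, e=sp−y≈-2.210334; I≈17.580007, D=e−e_prev≈-4.902885; u=1/4·(-2.210334)+1/4·17.580007+5/4·(-4.902885)≈-2.286189; next y=2/5·6.210334+1/2·(-2.286189)≈1.341039

0 4 7.000 0.000
1 4 -3.125 3.500
2 4 7.784 -0.163
3 4 -2.735 3.827
4 4 8.707 0.163
5 4 -2.361 4.419
6 4 9.559 0.587
7 4 -2.125 5.015
8 4 10.280 0.943
9 4 -2.049 5.517
10 4 10.875 1.182
11 4 -2.114 5.911
12 4 11.375 1.307
13 4 -2.286 6.210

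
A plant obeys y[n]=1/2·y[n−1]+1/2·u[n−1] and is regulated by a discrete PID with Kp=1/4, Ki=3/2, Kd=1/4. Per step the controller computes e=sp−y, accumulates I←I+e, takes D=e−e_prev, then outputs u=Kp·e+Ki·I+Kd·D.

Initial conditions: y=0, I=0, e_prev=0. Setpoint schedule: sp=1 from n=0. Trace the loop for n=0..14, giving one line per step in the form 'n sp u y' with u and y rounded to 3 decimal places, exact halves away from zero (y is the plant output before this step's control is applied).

(exact arithmetic carried between steps; '≈' marks a value shown rounded to 6 d.p. or computed from one; I and e_prev carry over from the previous line; the table rounds u and y to 3 d.p., halves away from zero)
n=0: y=0, sp=1, e=sp−y=1; I=1, D=e−e_prev=1; u=1/4·1+3/2·1+1/4·1=2; next y=1/2·0+1/2·2=1
n=1: y=1, sp=1, e=sp−y=0; I=1, D=e−e_prev=-1; u=1/4·0+3/2·1+1/4·(-1)=1.25; next y=1/2·1+1/2·1.25=1.125
n=2: y=1.125, sp=1, e=sp−y=-0.125; I=0.875, D=e−e_prev=-0.125; u=1/4·(-0.125)+3/2·0.875+1/4·(-0.125)=1.25; next y=1/2·1.125+1/2·1.25=1.1875
n=3: y=1.1875, sp=1, e=sp−y=-0.1875; I=0.6875, D=e−e_prev=-0.0625; u=1/4·(-0.1875)+3/2·0.6875+1/4·(-0.0625)=0.96875; next y=1/2·1.1875+1/2·0.96875=1.078125
n=4: y=1.078125, sp=1, e=sp−y=-0.078125; I=0.609375, D=e−e_prev=0.109375; u=1/4·(-0.078125)+3/2·0.609375+1/4·0.109375=0.921875; next y=1/2·1.078125+1/2·0.921875=1
n=5: y=1, sp=1, e=sp−y=0; I=0.609375, D=e−e_prev=0.078125; u=1/4·0+3/2·0.609375+1/4·0.078125≈0.933594; next y=1/2·1+1/2·0.933594≈0.966797
n=6: y≈0.966797, sp=1, e=sp−y≈0.033203; I≈0.642578, D=e−e_prev≈0.033203; u=1/4·0.033203+3/2·0.642578+1/4·0.033203≈0.980469; next y=1/2·0.966797+1/2·0.980469≈0.973633
n=7: y≈0.973633, sp=1, e=sp−y≈0.026367; I≈0.668945, D=e−e_prev≈-0.006836; u=1/4·0.026367+3/2·0.668945+1/4·(-0.006836)≈1.008301; next y=1/2·0.973633+1/2·1.008301≈0.990967
n=8: y≈0.990967, sp=1, e=sp−y≈0.009033; I≈0.677979, D=e−e_prev≈-0.017334; u=1/4·0.009033+3/2·0.677979+1/4·(-0.017334)≈1.014893; next y=1/2·0.990967+1/2·1.014893≈1.002930
n=9: y≈1.002930, sp=1, e=sp−y≈-0.002930; I≈0.675049, D=e−e_prev≈-0.011963; u=1/4·(-0.002930)+3/2·0.675049+1/4·(-0.011963)≈1.008850; next y=1/2·1.002930+1/2·1.008850≈1.005890
n=10: y≈1.005890, sp=1, e=sp−y≈-0.005890; I≈0.669159, D=e−e_prev≈-0.002960; u=1/4·(-0.005890)+3/2·0.669159+1/4·(-0.002960)≈1.001526; next y=1/2·1.005890+1/2·1.001526≈1.003708
n=11: y≈1.003708, sp=1, e=sp−y≈-0.003708; I≈0.665451, D=e−e_prev≈0.002182; u=1/4·(-0.003708)+3/2·0.665451+1/4·0.002182≈0.997795; next y=1/2·1.003708+1/2·0.997795≈1.000751
n=12: y≈1.000751, sp=1, e=sp−y≈-0.000751; I≈0.664700, D=e−e_prev≈0.002956; u=1/4·(-0.000751)+3/2·0.664700+1/4·0.002956≈0.997601; next y=1/2·1.000751+1/2·0.997601≈0.999176
n=13: y≈0.999176, sp=1, e=sp−y≈0.000824; I≈0.665524, D=e−e_prev≈0.001575; u=1/4·0.000824+3/2·0.665524+1/4·0.001575≈0.998885; next y=1/2·0.999176+1/2·0.998885≈0.999031
n=14: y≈0.999031, sp=1, e=sp−y≈0.000969; I≈0.666493, D=e−e_prev≈0.000145; u=1/4·0.000969+3/2·0.666493+1/4·0.000145≈1.000018; next y=1/2·0.999031+1/2·1.000018≈0.999524

0 1 2.000 0.000
1 1 1.250 1.000
2 1 1.250 1.125
3 1 0.969 1.188
4 1 0.922 1.078
5 1 0.934 1.000
6 1 0.980 0.967
7 1 1.008 0.974
8 1 1.015 0.991
9 1 1.009 1.003
10 1 1.002 1.006
11 1 0.998 1.004
12 1 0.998 1.001
13 1 0.999 0.999
14 1 1.000 0.999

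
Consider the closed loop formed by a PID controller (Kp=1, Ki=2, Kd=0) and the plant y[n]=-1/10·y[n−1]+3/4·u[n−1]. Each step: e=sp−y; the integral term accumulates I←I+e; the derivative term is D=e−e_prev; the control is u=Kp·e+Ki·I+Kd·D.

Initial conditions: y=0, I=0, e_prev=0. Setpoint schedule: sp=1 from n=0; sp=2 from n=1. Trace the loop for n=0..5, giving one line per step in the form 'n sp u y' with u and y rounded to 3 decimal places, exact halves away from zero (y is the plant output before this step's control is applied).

0 1 3.000 0.000
1 2 1.250 2.250
2 2 5.363 0.713
3 2 -1.777 3.951
4 2 11.357 -1.728
5 2 -12.442 8.690

(exact arithmetic carried between steps; '≈' marks a value shown rounded to 6 d.p. or computed from one; I and e_prev carry over from the previous line; the table rounds u and y to 3 d.p., halves away from zero)
n=0: y=0, sp=1, e=sp−y=1; I=1, D=e−e_prev=1; u=1·1+2·1+0·1=3; next y=-1/10·0+3/4·3=2.25
n=1: y=2.25, sp=2, e=sp−y=-0.25; I=0.75, D=e−e_prev=-1.25; u=1·(-0.25)+2·0.75+0·(-1.25)=1.25; next y=-1/10·2.25+3/4·1.25=0.7125
n=2: y=0.7125, sp=2, e=sp−y=1.2875; I=2.0375, D=e−e_prev=1.5375; u=1·1.2875+2·2.0375+0·1.5375=5.3625; next y=-1/10·0.7125+3/4·5.3625=3.950625
n=3: y=3.950625, sp=2, e=sp−y=-1.950625; I=0.086875, D=e−e_prev=-3.238125; u=1·(-1.950625)+2·0.086875+0·(-3.238125)=-1.776875; next y=-1/10·3.950625+3/4·(-1.776875)≈-1.727719
n=4: y≈-1.727719, sp=2, e=sp−y≈3.727719; I≈3.814594, D=e−e_prev≈5.678344; u=1·3.727719+2·3.814594+0·5.678344≈11.356906; next y=-1/10·(-1.727719)+3/4·11.356906≈8.690452
n=5: y≈8.690452, sp=2, e=sp−y≈-6.690452; I≈-2.875858, D=e−e_prev≈-10.418170; u=1·(-6.690452)+2·(-2.875858)+0·(-10.418170)≈-12.442167; next y=-1/10·8.690452+3/4·(-12.442167)≈-10.200671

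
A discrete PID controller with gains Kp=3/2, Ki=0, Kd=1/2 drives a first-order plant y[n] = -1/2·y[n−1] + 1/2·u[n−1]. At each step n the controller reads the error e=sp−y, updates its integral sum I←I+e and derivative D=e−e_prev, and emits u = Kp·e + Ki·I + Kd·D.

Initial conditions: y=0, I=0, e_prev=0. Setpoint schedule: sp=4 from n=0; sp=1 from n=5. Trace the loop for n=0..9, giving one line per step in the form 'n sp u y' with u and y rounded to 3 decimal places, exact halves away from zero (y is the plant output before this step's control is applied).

0 4 8.000 0.000
1 4 -2.000 4.000
2 4 14.000 -3.000
3 4 -12.500 8.500
4 4 31.250 -10.500
5 1 -47.000 20.875
6 1 79.813 -33.938
7 1 -129.219 56.875
8 1 216.031 -93.047
9 1 -354.102 154.539

(exact arithmetic carried between steps; '≈' marks a value shown rounded to 6 d.p. or computed from one; I and e_prev carry over from the previous line; the table rounds u and y to 3 d.p., halves away from zero)
n=0: y=0, sp=4, e=sp−y=4; I=4, D=e−e_prev=4; u=3/2·4+0·4+1/2·4=8; next y=-1/2·0+1/2·8=4
n=1: y=4, sp=4, e=sp−y=0; I=4, D=e−e_prev=-4; u=3/2·0+0·4+1/2·(-4)=-2; next y=-1/2·4+1/2·(-2)=-3
n=2: y=-3, sp=4, e=sp−y=7; I=11, D=e−e_prev=7; u=3/2·7+0·11+1/2·7=14; next y=-1/2·(-3)+1/2·14=8.5
n=3: y=8.5, sp=4, e=sp−y=-4.5; I=6.5, D=e−e_prev=-11.5; u=3/2·(-4.5)+0·6.5+1/2·(-11.5)=-12.5; next y=-1/2·8.5+1/2·(-12.5)=-10.5
n=4: y=-10.5, sp=4, e=sp−y=14.5; I=21, D=e−e_prev=19; u=3/2·14.5+0·21+1/2·19=31.25; next y=-1/2·(-10.5)+1/2·31.25=20.875
n=5: y=20.875, sp=1, e=sp−y=-19.875; I=1.125, D=e−e_prev=-34.375; u=3/2·(-19.875)+0·1.125+1/2·(-34.375)=-47; next y=-1/2·20.875+1/2·(-47)=-33.9375
n=6: y=-33.9375, sp=1, e=sp−y=34.9375; I=36.0625, D=e−e_prev=54.8125; u=3/2·34.9375+0·36.0625+1/2·54.8125=79.8125; next y=-1/2·(-33.9375)+1/2·79.8125=56.875
n=7: y=56.875, sp=1, e=sp−y=-55.875; I=-19.8125, D=e−e_prev=-90.8125; u=3/2·(-55.875)+0·(-19.8125)+1/2·(-90.8125)=-129.21875; next y=-1/2·56.875+1/2·(-129.21875)=-93.046875
n=8: y=-93.046875, sp=1, e=sp−y=94.046875; I=74.234375, D=e−e_prev=149.921875; u=3/2·94.046875+0·74.234375+1/2·149.921875=216.03125; next y=-1/2·(-93.046875)+1/2·216.03125≈154.539063
n=9: y≈154.539063, sp=1, e=sp−y≈-153.539063; I≈-79.304688, D=e−e_prev≈-247.585938; u=3/2·(-153.539063)+0·(-79.304688)+1/2·(-247.585938)≈-354.101563; next y=-1/2·154.539063+1/2·(-354.101563)≈-254.320313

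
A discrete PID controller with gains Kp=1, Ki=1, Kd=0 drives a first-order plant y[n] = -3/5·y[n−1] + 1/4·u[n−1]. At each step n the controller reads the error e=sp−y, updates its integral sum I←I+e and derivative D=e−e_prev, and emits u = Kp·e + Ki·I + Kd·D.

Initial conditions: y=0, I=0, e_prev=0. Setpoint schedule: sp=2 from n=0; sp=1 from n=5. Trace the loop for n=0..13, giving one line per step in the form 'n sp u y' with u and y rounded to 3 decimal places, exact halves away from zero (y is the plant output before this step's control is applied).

0 2 4.000 0.000
1 2 4.000 1.000
2 2 6.200 0.400
3 2 5.980 1.310
4 2 7.872 0.709
5 1 5.496 1.543
6 1 7.142 0.448
7 1 5.557 1.516
8 1 7.115 0.479
9 1 5.612 1.491
10 1 7.086 0.508
11 1 5.662 1.466
12 1 7.057 0.536
13 1 5.707 1.443

(exact arithmetic carried between steps; '≈' marks a value shown rounded to 6 d.p. or computed from one; I and e_prev carry over from the previous line; the table rounds u and y to 3 d.p., halves away from zero)
n=0: y=0, sp=2, e=sp−y=2; I=2, D=e−e_prev=2; u=1·2+1·2+0·2=4; next y=-3/5·0+1/4·4=1
n=1: y=1, sp=2, e=sp−y=1; I=3, D=e−e_prev=-1; u=1·1+1·3+0·(-1)=4; next y=-3/5·1+1/4·4=0.4
n=2: y=0.4, sp=2, e=sp−y=1.6; I=4.6, D=e−e_prev=0.6; u=1·1.6+1·4.6+0·0.6=6.2; next y=-3/5·0.4+1/4·6.2=1.31
n=3: y=1.31, sp=2, e=sp−y=0.69; I=5.29, D=e−e_prev=-0.91; u=1·0.69+1·5.29+0·(-0.91)=5.98; next y=-3/5·1.31+1/4·5.98=0.709
n=4: y=0.709, sp=2, e=sp−y=1.291; I=6.581, D=e−e_prev=0.601; u=1·1.291+1·6.581+0·0.601=7.872; next y=-3/5·0.709+1/4·7.872=1.5426
n=5: y=1.5426, sp=1, e=sp−y=-0.5426; I=6.0384, D=e−e_prev=-1.8336; u=1·(-0.5426)+1·6.0384+0·(-1.8336)=5.4958; next y=-3/5·1.5426+1/4·5.4958=0.44839
n=6: y=0.44839, sp=1, e=sp−y=0.55161; I=6.59001, D=e−e_prev=1.09421; u=1·0.55161+1·6.59001+0·1.09421=7.14162; next y=-3/5·0.44839+1/4·7.14162=1.516371
n=7: y=1.516371, sp=1, e=sp−y=-0.516371; I=6.073639, D=e−e_prev=-1.067981; u=1·(-0.516371)+1·6.073639+0·(-1.067981)=5.557268; next y=-3/5·1.516371+1/4·5.557268≈0.479494
n=8: y≈0.479494, sp=1, e=sp−y≈0.520506; I≈6.594145, D=e−e_prev≈1.036877; u=1·0.520506+1·6.594145+0·1.036877≈7.114650; next y=-3/5·0.479494+1/4·7.114650≈1.490966
n=9: y≈1.490966, sp=1, e=sp−y≈-0.490966; I≈6.103179, D=e−e_prev≈-1.011472; u=1·(-0.490966)+1·6.103179+0·(-1.011472)≈5.612213; next y=-3/5·1.490966+1/4·5.612213≈0.508474
n=10: y≈0.508474, sp=1, e=sp−y≈0.491526; I≈6.594705, D=e−e_prev≈0.982492; u=1·0.491526+1·6.594705+0·0.982492≈7.086231; next y=-3/5·0.508474+1/4·7.086231≈1.466474
n=11: y≈1.466474, sp=1, e=sp−y≈-0.466474; I≈6.128231, D=e−e_prev≈-0.958000; u=1·(-0.466474)+1·6.128231+0·(-0.958000)≈5.661758; next y=-3/5·1.466474+1/4·5.661758≈0.535555
n=12: y≈0.535555, sp=1, e=sp−y≈0.464445; I≈6.592676, D=e−e_prev≈0.930918; u=1·0.464445+1·6.592676+0·0.930918≈7.057121; next y=-3/5·0.535555+1/4·7.057121≈1.442947
n=13: y≈1.442947, sp=1, e=sp−y≈-0.442947; I≈6.149729, D=e−e_prev≈-0.907392; u=1·(-0.442947)+1·6.149729+0·(-0.907392)≈5.706782; next y=-3/5·1.442947+1/4·5.706782≈0.560927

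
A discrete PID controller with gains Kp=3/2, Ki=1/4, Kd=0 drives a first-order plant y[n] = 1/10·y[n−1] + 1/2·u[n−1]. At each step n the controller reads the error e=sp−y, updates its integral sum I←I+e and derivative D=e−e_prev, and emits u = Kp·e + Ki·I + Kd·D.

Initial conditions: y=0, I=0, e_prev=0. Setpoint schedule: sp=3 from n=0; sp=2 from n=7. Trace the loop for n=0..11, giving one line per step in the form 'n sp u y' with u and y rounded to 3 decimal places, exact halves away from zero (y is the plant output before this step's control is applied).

0 3 5.250 0.000
1 3 1.406 2.625
2 3 4.404 0.966
3 3 2.580 2.299
4 3 4.118 1.520
5 3 3.279 2.211
6 3 4.089 1.860
7 2 1.976 2.231
8 2 3.703 1.211
9 2 2.568 1.972
10 2 3.434 1.481
11 2 2.892 1.865

(exact arithmetic carried between steps; '≈' marks a value shown rounded to 6 d.p. or computed from one; I and e_prev carry over from the previous line; the table rounds u and y to 3 d.p., halves away from zero)
n=0: y=0, sp=3, e=sp−y=3; I=3, D=e−e_prev=3; u=3/2·3+1/4·3+0·3=5.25; next y=1/10·0+1/2·5.25=2.625
n=1: y=2.625, sp=3, e=sp−y=0.375; I=3.375, D=e−e_prev=-2.625; u=3/2·0.375+1/4·3.375+0·(-2.625)=1.40625; next y=1/10·2.625+1/2·1.40625=0.965625
n=2: y=0.965625, sp=3, e=sp−y=2.034375; I=5.409375, D=e−e_prev=1.659375; u=3/2·2.034375+1/4·5.409375+0·1.659375≈4.403906; next y=1/10·0.965625+1/2·4.403906≈2.298516
n=3: y≈2.298516, sp=3, e=sp−y≈0.701484; I≈6.110859, D=e−e_prev≈-1.332891; u=3/2·0.701484+1/4·6.110859+0·(-1.332891)≈2.579941; next y=1/10·2.298516+1/2·2.579941≈1.519822
n=4: y≈1.519822, sp=3, e=sp−y≈1.480178; I≈7.591037, D=e−e_prev≈0.778693; u=3/2·1.480178+1/4·7.591037+0·0.778693≈4.118026; next y=1/10·1.519822+1/2·4.118026≈2.210995
n=5: y≈2.210995, sp=3, e=sp−y≈0.789005; I≈8.380042, D=e−e_prev≈-0.691173; u=3/2·0.789005+1/4·8.380042+0·(-0.691173)≈3.278518; next y=1/10·2.210995+1/2·3.278518≈1.860358
n=6: y≈1.860358, sp=3, e=sp−y≈1.139642; I≈9.519684, D=e−e_prev≈0.350637; u=3/2·1.139642+1/4·9.519684+0·0.350637≈4.089383; next y=1/10·1.860358+1/2·4.089383≈2.230727
n=7: y≈2.230727, sp=2, e=sp−y≈-0.230727; I≈9.288956, D=e−e_prev≈-1.370369; u=3/2·(-0.230727)+1/4·9.288956+0·(-1.370369)≈1.976148; next y=1/10·2.230727+1/2·1.976148≈1.211147
n=8: y≈1.211147, sp=2, e=sp−y≈0.788853; I≈10.077809, D=e−e_prev≈1.019581; u=3/2·0.788853+1/4·10.077809+0·1.019581≈3.702732; next y=1/10·1.211147+1/2·3.702732≈1.972481
n=9: y≈1.972481, sp=2, e=sp−y≈0.027519; I≈10.105329, D=e−e_prev≈-0.761334; u=3/2·0.027519+1/4·10.105329+0·(-0.761334)≈2.567611; next y=1/10·1.972481+1/2·2.567611≈1.481054
n=10: y≈1.481054, sp=2, e=sp−y≈0.518946; I≈10.624275, D=e−e_prev≈0.491427; u=3/2·0.518946+1/4·10.624275+0·0.491427≈3.434489; next y=1/10·1.481054+1/2·3.434489≈1.865350
n=11: y≈1.865350, sp=2, e=sp−y≈0.134650; I≈10.758925, D=e−e_prev≈-0.384296; u=3/2·0.134650+1/4·10.758925+0·(-0.384296)≈2.891707; next y=1/10·1.865350+1/2·2.891707≈1.632388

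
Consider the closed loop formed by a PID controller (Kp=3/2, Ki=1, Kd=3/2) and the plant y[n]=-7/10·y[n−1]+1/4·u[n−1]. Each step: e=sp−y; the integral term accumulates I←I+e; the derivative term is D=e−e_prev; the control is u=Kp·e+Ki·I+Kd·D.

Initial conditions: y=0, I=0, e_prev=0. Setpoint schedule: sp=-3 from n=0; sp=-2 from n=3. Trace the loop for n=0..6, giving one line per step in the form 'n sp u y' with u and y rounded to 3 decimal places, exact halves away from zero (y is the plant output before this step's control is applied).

(exact arithmetic carried between steps; '≈' marks a value shown rounded to 6 d.p. or computed from one; I and e_prev carry over from the previous line; the table rounds u and y to 3 d.p., halves away from zero)
n=0: y=0, sp=-3, e=sp−y=-3; I=-3, D=e−e_prev=-3; u=3/2·(-3)+1·(-3)+3/2·(-3)=-12; next y=-7/10·0+1/4·(-12)=-3
n=1: y=-3, sp=-3, e=sp−y=0; I=-3, D=e−e_prev=3; u=3/2·0+1·(-3)+3/2·3=1.5; next y=-7/10·(-3)+1/4·1.5=2.475
n=2: y=2.475, sp=-3, e=sp−y=-5.475; I=-8.475, D=e−e_prev=-5.475; u=3/2·(-5.475)+1·(-8.475)+3/2·(-5.475)=-24.9; next y=-7/10·2.475+1/4·(-24.9)=-7.9575
n=3: y=-7.9575, sp=-2, e=sp−y=5.9575; I=-2.5175, D=e−e_prev=11.4325; u=3/2·5.9575+1·(-2.5175)+3/2·11.4325=23.5675; next y=-7/10·(-7.9575)+1/4·23.5675=11.462125
n=4: y=11.462125, sp=-2, e=sp−y=-13.462125; I=-15.979625, D=e−e_prev=-19.419625; u=3/2·(-13.462125)+1·(-15.979625)+3/2·(-19.419625)=-65.30225; next y=-7/10·11.462125+1/4·(-65.30225)=-24.34905
n=5: y=-24.34905, sp=-2, e=sp−y=22.34905; I=6.369425, D=e−e_prev=35.811175; u=3/2·22.34905+1·6.369425+3/2·35.811175≈93.609763; next y=-7/10·(-24.34905)+1/4·93.609763≈40.446776
n=6: y≈40.446776, sp=-2, e=sp−y≈-42.446776; I≈-36.077351, D=e−e_prev≈-64.795826; u=3/2·(-42.446776)+1·(-36.077351)+3/2·(-64.795826)≈-196.941253; next y=-7/10·40.446776+1/4·(-196.941253)≈-77.548056

0 -3 -12.000 0.000
1 -3 1.500 -3.000
2 -3 -24.900 2.475
3 -2 23.568 -7.958
4 -2 -65.302 11.462
5 -2 93.610 -24.349
6 -2 -196.941 40.447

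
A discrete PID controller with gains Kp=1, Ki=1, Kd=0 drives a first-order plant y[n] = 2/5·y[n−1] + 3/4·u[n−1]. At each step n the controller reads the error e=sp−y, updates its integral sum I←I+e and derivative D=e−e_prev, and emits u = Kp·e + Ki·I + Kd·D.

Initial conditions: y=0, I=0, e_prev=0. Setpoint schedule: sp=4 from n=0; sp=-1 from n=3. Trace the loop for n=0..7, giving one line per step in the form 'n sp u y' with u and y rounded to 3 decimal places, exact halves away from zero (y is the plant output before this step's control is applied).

0 4 8.000 0.000
1 4 0.000 6.000
2 4 5.200 2.400
3 -1 -8.120 4.860
4 -1 4.032 -4.146
5 -1 -3.845 1.366
6 -1 1.196 -2.338
7 -1 -2.065 -0.038

(exact arithmetic carried between steps; '≈' marks a value shown rounded to 6 d.p. or computed from one; I and e_prev carry over from the previous line; the table rounds u and y to 3 d.p., halves away from zero)
n=0: y=0, sp=4, e=sp−y=4; I=4, D=e−e_prev=4; u=1·4+1·4+0·4=8; next y=2/5·0+3/4·8=6
n=1: y=6, sp=4, e=sp−y=-2; I=2, D=e−e_prev=-6; u=1·(-2)+1·2+0·(-6)=0; next y=2/5·6+3/4·0=2.4
n=2: y=2.4, sp=4, e=sp−y=1.6; I=3.6, D=e−e_prev=3.6; u=1·1.6+1·3.6+0·3.6=5.2; next y=2/5·2.4+3/4·5.2=4.86
n=3: y=4.86, sp=-1, e=sp−y=-5.86; I=-2.26, D=e−e_prev=-7.46; u=1·(-5.86)+1·(-2.26)+0·(-7.46)=-8.12; next y=2/5·4.86+3/4·(-8.12)=-4.146
n=4: y=-4.146, sp=-1, e=sp−y=3.146; I=0.886, D=e−e_prev=9.006; u=1·3.146+1·0.886+0·9.006=4.032; next y=2/5·(-4.146)+3/4·4.032=1.3656
n=5: y=1.3656, sp=-1, e=sp−y=-2.3656; I=-1.4796, D=e−e_prev=-5.5116; u=1·(-2.3656)+1·(-1.4796)+0·(-5.5116)=-3.8452; next y=2/5·1.3656+3/4·(-3.8452)=-2.33766
n=6: y=-2.33766, sp=-1, e=sp−y=1.33766; I=-0.14194, D=e−e_prev=3.70326; u=1·1.33766+1·(-0.14194)+0·3.70326=1.19572; next y=2/5·(-2.33766)+3/4·1.19572=-0.038274
n=7: y=-0.038274, sp=-1, e=sp−y=-0.961726; I=-1.103666, D=e−e_prev=-2.299386; u=1·(-0.961726)+1·(-1.103666)+0·(-2.299386)=-2.065392; next y=2/5·(-0.038274)+3/4·(-2.065392)≈-1.564354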